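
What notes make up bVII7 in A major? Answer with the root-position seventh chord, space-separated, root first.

Scale degree 7 in A major is G#. bVII7 uses the lowered form, G, taken from A minor. In A minor the chord on G is G–B–D–F.

G B D F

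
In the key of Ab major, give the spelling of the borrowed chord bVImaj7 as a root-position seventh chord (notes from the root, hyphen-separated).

Fb-Ab-Cb-Eb

bVImaj7 is built on the lowered scale degree 6. In Ab major degree 6 is F; lowered it becomes Fb. In Ab minor the chord on Fb is Fb–Ab–Cb–Eb.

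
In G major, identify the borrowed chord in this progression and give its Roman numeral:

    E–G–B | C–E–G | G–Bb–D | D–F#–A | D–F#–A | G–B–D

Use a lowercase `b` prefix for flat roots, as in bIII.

i

In G major the diatonic chords are G, Am, Bm, C, D, Em, F#dim. E–G–B = Em, C–E–G = C, D–F#–A = D and G–B–D = G all belong to that set. G–Bb–D is not: scale degree 1 in G major carries G (I). In G minor the chord on that degree is Gm, so here it functions as i, borrowed from the parallel minor.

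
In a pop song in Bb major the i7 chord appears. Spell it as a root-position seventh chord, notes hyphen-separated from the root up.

Bb-Db-F-Ab

The root, Bb, is scale degree 1 — the same note in Bb major and Bb minor; only the chord quality changes. Building the minor-seventh chord from the parallel minor on Bb: Bb–Db–F–Ab.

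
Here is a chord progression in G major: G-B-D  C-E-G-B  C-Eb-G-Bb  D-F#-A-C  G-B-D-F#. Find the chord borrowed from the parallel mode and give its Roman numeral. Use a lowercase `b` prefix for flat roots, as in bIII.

iv7

In G major the diatonic chords are G, Am, Bm, C, D, Em, F#dim. Of the given chords, G–B–D = G, C–E–G–B = Cmaj7, D–F#–A–C = D7 and G–B–D–F# = Gmaj7 are diatonic. C–Eb–G–Bb doesn't fit — on degree 4 G major would have C (IV). Cm7 is the degree-4 chord of G minor, so it is the borrowed iv7.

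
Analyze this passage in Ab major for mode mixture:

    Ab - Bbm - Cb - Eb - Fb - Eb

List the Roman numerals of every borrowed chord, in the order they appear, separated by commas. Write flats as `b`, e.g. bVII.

Ab major has the diatonic set Ab, Bbm, Cm, Db, Eb, Fm, Gdim. Ab, Bbm and Eb all belong to that set. Cb (Cb–Eb–Gb) is not: scale degree 3 in Ab major carries Cm (iii). In Ab minor the chord on that degree is Cb, so here it functions as bIII, borrowed from the parallel minor. But Fb (Fb–Ab–Cb) is foreign: the diatonic vi on degree 6 is Fm, whereas Fb comes from Ab minor. It is labeled bVI.

bIII, bVI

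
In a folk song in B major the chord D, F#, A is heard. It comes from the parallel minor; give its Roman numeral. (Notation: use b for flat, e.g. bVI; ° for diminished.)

In B major scale degree 3 is D#; D is its lowered form, from B minor. Diatonically B major has D#m (iii) on that degree; D–F#–A is instead the major chord native to B minor, so it takes the label bIII.

bIII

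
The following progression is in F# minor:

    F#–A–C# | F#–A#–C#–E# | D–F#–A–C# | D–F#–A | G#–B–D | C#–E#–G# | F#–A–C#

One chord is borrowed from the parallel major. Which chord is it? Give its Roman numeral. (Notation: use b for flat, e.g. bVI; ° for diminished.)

Imaj7

The diatonic triads in F# minor (with V from harmonic minor) are F#m, G#dim, A, Bm, C#, D, E. F#–A–C# = F#m, D–F#–A–C# = Dmaj7, D–F#–A = D, G#–B–D = G#dim and C#–E#–G# = C# all belong to that set. F#–A#–C#–E# doesn't fit — on degree 1 F# minor would have F#m (i). F#maj7 is the degree-1 chord of F# major, so it is the borrowed Imaj7.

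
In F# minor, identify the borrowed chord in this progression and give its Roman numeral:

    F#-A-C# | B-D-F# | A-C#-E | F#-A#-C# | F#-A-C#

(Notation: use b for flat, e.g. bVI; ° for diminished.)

The diatonic triads in F# minor (with V from harmonic minor) are F#m, G#dim, A, Bm, C#, D, E. F#–A–C# = F#m, B–D–F# = Bm and A–C#–E = A all belong to that set. F#–A#–C# doesn't fit — on degree 1 F# minor would have F#m (i). F# is the degree-1 chord of F# major, so it is the borrowed I.

I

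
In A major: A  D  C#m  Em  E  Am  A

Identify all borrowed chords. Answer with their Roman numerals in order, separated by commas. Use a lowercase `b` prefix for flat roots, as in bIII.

v, i

The diatonic triads in A major are A, Bm, C#m, D, E, F#m, G#dim. A, D, C#m and E are all diatonic. But Em (E–G–B) is foreign: the diatonic V on degree 5 is E, whereas Em comes from A minor. It is labeled v. But Am (A–C–E) is foreign: the diatonic I on degree 1 is A, whereas Am comes from A minor. It is labeled i.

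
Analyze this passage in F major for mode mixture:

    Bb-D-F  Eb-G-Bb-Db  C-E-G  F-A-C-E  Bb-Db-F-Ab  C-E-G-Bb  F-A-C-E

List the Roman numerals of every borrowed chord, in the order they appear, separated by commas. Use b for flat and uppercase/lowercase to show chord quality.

bVII7, iv7

F major has the diatonic set F, Gm, Am, Bb, C, Dm, Edim. Of the given chords, Bb–D–F = Bb, C–E–G = C, F–A–C–E = Fmaj7 and C–E–G–Bb = C7 are diatonic. Eb–G–Bb–Db doesn't fit — on degree 7 F major would have Edim (vii°). Eb7 is the degree-7 chord of F minor, so it is the borrowed bVII7. Bb–Db–F–Ab doesn't fit — on degree 4 F major would have Bb (IV). Bbm7 is the degree-4 chord of F minor, so it is the borrowed iv7.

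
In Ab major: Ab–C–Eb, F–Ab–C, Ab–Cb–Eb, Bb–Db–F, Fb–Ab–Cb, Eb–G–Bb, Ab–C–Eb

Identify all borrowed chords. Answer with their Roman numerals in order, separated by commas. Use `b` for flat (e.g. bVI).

Ab major has the diatonic set Ab, Bbm, Cm, Db, Eb, Fm, Gdim. Ab–C–Eb = Ab, F–Ab–C = Fm, Bb–Db–F = Bbm and Eb–G–Bb = Eb are all diatonic. Ab–Cb–Eb is not: scale degree 1 in Ab major carries Ab (I). In Ab minor the chord on that degree is Abm, so here it functions as i, borrowed from the parallel minor. Fb–Ab–Cb is not: scale degree 6 in Ab major carries Fm (vi). In Ab minor the chord on that degree is Fb, so here it functions as bVI, borrowed from the parallel minor.

i, bVI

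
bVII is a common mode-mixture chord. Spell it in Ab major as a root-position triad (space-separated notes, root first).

Gb Bb Db

bVII is built on the lowered scale degree 7. In Ab major degree 7 is G; lowered it becomes Gb. Stacking thirds in Ab minor on Gb gives Gb–Bb–Db.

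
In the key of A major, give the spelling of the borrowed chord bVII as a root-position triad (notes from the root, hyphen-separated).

G-B-D

Scale degree 7 in A major is G#. bVII uses the lowered form, G, taken from A minor. Stacking thirds in A minor on G gives G–B–D.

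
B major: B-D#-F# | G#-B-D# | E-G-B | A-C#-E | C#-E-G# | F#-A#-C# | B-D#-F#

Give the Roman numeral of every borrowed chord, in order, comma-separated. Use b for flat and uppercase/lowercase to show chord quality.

In B major the diatonic chords are B, C#m, D#m, E, F#, G#m, A#dim. Of the given chords, B–D#–F# = B, G#–B–D# = G#m, C#–E–G# = C#m and F#–A#–C# = F# are diatonic. E–G–B doesn't fit — on degree 4 B major would have E (IV). Em is the degree-4 chord of B minor, so it is the borrowed iv. A–C#–E doesn't fit — on degree 7 B major would have A#dim (vii°). A is the degree-7 chord of B minor, so it is the borrowed bVII.

iv, bVII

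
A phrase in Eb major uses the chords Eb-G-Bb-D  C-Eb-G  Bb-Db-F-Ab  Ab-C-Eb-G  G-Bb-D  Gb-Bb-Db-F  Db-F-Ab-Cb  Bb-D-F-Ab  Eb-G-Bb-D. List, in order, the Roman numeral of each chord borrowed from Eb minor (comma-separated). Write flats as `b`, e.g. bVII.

In Eb major the diatonic chords are Eb, Fm, Gm, Ab, Bb, Cm, Ddim. Eb–G–Bb–D = Ebmaj7, C–Eb–G = Cm, Ab–C–Eb–G = Abmaj7, G–Bb–D = Gm and Bb–D–F–Ab = Bb7 are all diatonic. Bb–Db–F–Ab is not: scale degree 5 in Eb major carries Bb (V). In Eb minor the chord on that degree is Bbm7, so here it functions as v7, borrowed from the parallel minor. But Gb–Bb–Db–F is foreign: the diatonic iii on degree 3 is Gm, whereas Gbmaj7 comes from Eb minor. It is labeled bIIImaj7. Db–F–Ab–Cb doesn't fit — on degree 7 Eb major would have Ddim (vii°). Db7 is the degree-7 chord of Eb minor, so it is the borrowed bVII7.

v7, bIIImaj7, bVII7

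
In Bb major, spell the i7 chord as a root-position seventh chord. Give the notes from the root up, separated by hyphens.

Bb-Db-F-Ab

i7 is built on scale degree 1, which is Bb in both Bb major and its parallel. In Bb minor the chord on Bb is Bb–Db–F–Ab.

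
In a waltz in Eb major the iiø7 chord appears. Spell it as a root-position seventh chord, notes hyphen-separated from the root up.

The root, F, is scale degree 2 — the same note in Eb major and Eb minor; only the chord quality changes. Building the half-diminished-seventh chord from the parallel minor on F: F–Ab–Cb–Eb.

F-Ab-Cb-Eb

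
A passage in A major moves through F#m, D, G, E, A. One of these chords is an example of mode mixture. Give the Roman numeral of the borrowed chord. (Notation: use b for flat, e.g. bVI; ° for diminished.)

bVII

A major has the diatonic set A, Bm, C#m, D, E, F#m, G#dim. Of the given chords, F#m, D, E and A are diatonic. But G (G–B–D) is foreign: the diatonic vii° on degree 7 is G#dim, whereas G comes from A minor. It is labeled bVII.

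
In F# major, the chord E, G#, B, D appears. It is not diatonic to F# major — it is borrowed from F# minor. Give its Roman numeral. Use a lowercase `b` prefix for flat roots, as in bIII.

The root E is the lowered 7th scale degree — diatonically F# major has E# there. Diatonically F# major has E#dim (vii°) on that degree; E–G#–B–D is instead the dominant-seventh chord native to F# minor, so it takes the label bVII7.

bVII7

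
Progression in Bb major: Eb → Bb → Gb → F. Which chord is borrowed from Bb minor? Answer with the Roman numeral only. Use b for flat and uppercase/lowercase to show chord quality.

bVI

In Bb major the diatonic chords are Bb, Cm, Dm, Eb, F, Gm, Adim. Of the given chords, Eb, Bb and F are diatonic. Gb (Gb–Bb–Db) doesn't fit — on degree 6 Bb major would have Gm (vi). Gb is the degree-6 chord of Bb minor, so it is the borrowed bVI.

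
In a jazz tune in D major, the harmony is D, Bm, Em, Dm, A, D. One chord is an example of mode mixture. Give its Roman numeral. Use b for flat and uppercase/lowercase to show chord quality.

i

In D major the diatonic chords are D, Em, F#m, G, A, Bm, C#dim. D, Bm, Em and A are all diatonic. But Dm (D–F–A) is foreign: the diatonic I on degree 1 is D, whereas Dm comes from D minor. It is labeled i.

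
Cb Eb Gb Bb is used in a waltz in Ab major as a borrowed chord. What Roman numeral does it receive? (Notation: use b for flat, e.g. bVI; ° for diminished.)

In Ab major scale degree 3 is C; Cb is its lowered form, from Ab minor. Cb–Eb–Gb–Bb is a major-seventh chord — the form found in Ab minor, not the diatonic iii (Cm). Borrowed into Ab major it is written bIIImaj7.

bIIImaj7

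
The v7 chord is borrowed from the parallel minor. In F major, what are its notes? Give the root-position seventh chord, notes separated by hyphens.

v7 is built on scale degree 5, which is C in both F major and its parallel. Stacking thirds in F minor on C gives C–Eb–G–Bb.

C-Eb-G-Bb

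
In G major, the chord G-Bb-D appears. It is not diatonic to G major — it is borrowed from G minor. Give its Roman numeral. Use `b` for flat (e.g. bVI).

The root G is the diatonic 1st degree of G major; the borrowing shows in the chord quality. The diatonic chord on degree 1 would be G (I), but G–Bb–D is the minor chord from G minor. As a borrowed chord it is labeled i.

i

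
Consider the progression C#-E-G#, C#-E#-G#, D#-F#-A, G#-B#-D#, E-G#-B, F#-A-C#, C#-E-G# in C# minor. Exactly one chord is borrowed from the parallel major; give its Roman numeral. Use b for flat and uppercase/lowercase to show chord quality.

In C# minor (with V from harmonic minor) the diatonic chords are C#m, D#dim, E, F#m, G#, A, B. Of the given chords, C#–E–G# = C#m, D#–F#–A = D#dim, G#–B#–D# = G#, E–G#–B = E and F#–A–C# = F#m are diatonic. C#–E#–G# doesn't fit — on degree 1 C# minor would have C#m (i). C# is the degree-1 chord of C# major, so it is the borrowed I.

I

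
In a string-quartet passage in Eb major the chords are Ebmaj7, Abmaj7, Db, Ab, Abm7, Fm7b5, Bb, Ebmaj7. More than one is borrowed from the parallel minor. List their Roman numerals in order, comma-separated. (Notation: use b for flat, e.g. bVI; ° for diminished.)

bVII, iv7, iiø7

Eb major has the diatonic set Eb, Fm, Gm, Ab, Bb, Cm, Ddim. Of the given chords, Ebmaj7, Abmaj7, Ab and Bb are diatonic. Db (Db–F–Ab) doesn't fit — on degree 7 Eb major would have Ddim (vii°). Db is the degree-7 chord of Eb minor, so it is the borrowed bVII. Abm7 (Ab–Cb–Eb–Gb) is not: scale degree 4 in Eb major carries Ab (IV). In Eb minor the chord on that degree is Abm7, so here it functions as iv7, borrowed from the parallel minor. But Fm7b5 (F–Ab–Cb–Eb) is foreign: the diatonic ii on degree 2 is Fm, whereas Fm7b5 comes from Eb minor. It is labeled iiø7.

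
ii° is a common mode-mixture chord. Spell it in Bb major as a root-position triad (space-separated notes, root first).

C Eb Gb

ii° is built on scale degree 2, which is C in both Bb major and its parallel. Stacking thirds in Bb minor on C gives C–Eb–Gb.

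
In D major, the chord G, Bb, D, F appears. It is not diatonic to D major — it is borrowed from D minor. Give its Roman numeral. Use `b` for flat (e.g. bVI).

G is scale degree 4 in D major. The diatonic chord on degree 4 would be G (IV), but G–Bb–D–F is the minor-seventh chord from D minor. As a borrowed chord it is labeled iv7.

iv7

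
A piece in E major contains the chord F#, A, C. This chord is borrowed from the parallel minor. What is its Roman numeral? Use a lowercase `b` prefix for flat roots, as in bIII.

The root F# is the diatonic 2nd degree of E major; the borrowing shows in the chord quality. Diatonically E major has F#m (ii) on that degree; F#–A–C is instead the diminished chord native to E minor, so it takes the label ii°.

ii°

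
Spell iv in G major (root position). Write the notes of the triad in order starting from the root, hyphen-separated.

C-Eb-G

The root, C, is scale degree 4 — the same note in G major and G minor; only the chord quality changes. In G minor the chord on C is C–Eb–G.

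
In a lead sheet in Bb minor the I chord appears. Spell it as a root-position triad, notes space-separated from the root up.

Bb D F

I is built on scale degree 1, which is Bb in both Bb minor and its parallel. Building the major chord from the parallel major on Bb: Bb–D–F.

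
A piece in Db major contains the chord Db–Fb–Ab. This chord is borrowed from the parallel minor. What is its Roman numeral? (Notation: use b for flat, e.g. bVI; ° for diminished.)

i

The root Db is the diatonic 1st degree of Db major; the borrowing shows in the chord quality. Diatonically Db major has Db (I) on that degree; Db–Fb–Ab is instead the minor chord native to Db minor, so it takes the label i.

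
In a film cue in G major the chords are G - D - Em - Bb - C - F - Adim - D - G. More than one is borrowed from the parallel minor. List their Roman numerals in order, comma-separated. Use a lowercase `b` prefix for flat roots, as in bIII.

bIII, bVII, ii°

G major has the diatonic set G, Am, Bm, C, D, Em, F#dim. Of the given chords, G, D, Em and C are diatonic. But Bb (Bb–D–F) is foreign: the diatonic iii on degree 3 is Bm, whereas Bb comes from G minor. It is labeled bIII. But F (F–A–C) is foreign: the diatonic vii° on degree 7 is F#dim, whereas F comes from G minor. It is labeled bVII. Adim (A–C–Eb) doesn't fit — on degree 2 G major would have Am (ii). Adim is the degree-2 chord of G minor, so it is the borrowed ii°.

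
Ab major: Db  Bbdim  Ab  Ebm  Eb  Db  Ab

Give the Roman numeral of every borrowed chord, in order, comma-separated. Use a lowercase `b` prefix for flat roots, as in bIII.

In Ab major the diatonic chords are Ab, Bbm, Cm, Db, Eb, Fm, Gdim. Of the given chords, Db, Ab and Eb are diatonic. Bbdim (Bb–Db–Fb) is not: scale degree 2 in Ab major carries Bbm (ii). In Ab minor the chord on that degree is Bbdim, so here it functions as ii°, borrowed from the parallel minor. But Ebm (Eb–Gb–Bb) is foreign: the diatonic V on degree 5 is Eb, whereas Ebm comes from Ab minor. It is labeled v.

ii°, v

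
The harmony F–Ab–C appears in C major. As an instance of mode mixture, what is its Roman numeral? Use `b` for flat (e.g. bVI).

iv

F is scale degree 4 in C major. Diatonically C major has F (IV) on that degree; F–Ab–C is instead the minor chord native to C minor, so it takes the label iv.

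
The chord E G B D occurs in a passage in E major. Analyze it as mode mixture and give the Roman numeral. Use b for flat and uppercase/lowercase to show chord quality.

E is scale degree 1 in E major. The diatonic chord on degree 1 would be E (I), but E–G–B–D is the minor-seventh chord from E minor. As a borrowed chord it is labeled i7.

i7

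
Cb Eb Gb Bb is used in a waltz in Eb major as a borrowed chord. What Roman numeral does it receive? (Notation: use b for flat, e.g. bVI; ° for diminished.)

bVImaj7

In Eb major scale degree 6 is C; Cb is its lowered form, from Eb minor. The diatonic chord on degree 6 would be Cm (vi), but Cb–Eb–Gb–Bb is the major-seventh chord from Eb minor. As a borrowed chord it is labeled bVImaj7.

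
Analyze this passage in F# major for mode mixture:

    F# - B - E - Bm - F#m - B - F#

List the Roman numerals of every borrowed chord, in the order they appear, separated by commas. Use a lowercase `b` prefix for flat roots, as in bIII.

bVII, iv, i

F# major has the diatonic set F#, G#m, A#m, B, C#, D#m, E#dim. F# and B both belong to that set. But E (E–G#–B) is foreign: the diatonic vii° on degree 7 is E#dim, whereas E comes from F# minor. It is labeled bVII. But Bm (B–D–F#) is foreign: the diatonic IV on degree 4 is B, whereas Bm comes from F# minor. It is labeled iv. F#m (F#–A–C#) is not: scale degree 1 in F# major carries F# (I). In F# minor the chord on that degree is F#m, so here it functions as i, borrowed from the parallel minor.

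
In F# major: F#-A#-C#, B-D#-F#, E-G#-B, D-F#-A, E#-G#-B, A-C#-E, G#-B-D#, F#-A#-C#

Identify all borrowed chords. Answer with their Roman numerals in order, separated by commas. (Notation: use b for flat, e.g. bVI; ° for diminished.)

bVII, bVI, bIII

The diatonic triads in F# major are F#, G#m, A#m, B, C#, D#m, E#dim. Of the given chords, F#–A#–C# = F#, B–D#–F# = B, E#–G#–B = E#dim and G#–B–D# = G#m are diatonic. E–G#–B is not: scale degree 7 in F# major carries E#dim (vii°). In F# minor the chord on that degree is E, so here it functions as bVII, borrowed from the parallel minor. But D–F#–A is foreign: the diatonic vi on degree 6 is D#m, whereas D comes from F# minor. It is labeled bVI. A–C#–E is not: scale degree 3 in F# major carries A#m (iii). In F# minor the chord on that degree is A, so here it functions as bIII, borrowed from the parallel minor.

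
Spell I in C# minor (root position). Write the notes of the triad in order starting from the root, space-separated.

The root, C#, is scale degree 1 — the same note in C# minor and C# major; only the chord quality changes. Stacking thirds in C# major on C# gives C#–E#–G#.

C# E# G#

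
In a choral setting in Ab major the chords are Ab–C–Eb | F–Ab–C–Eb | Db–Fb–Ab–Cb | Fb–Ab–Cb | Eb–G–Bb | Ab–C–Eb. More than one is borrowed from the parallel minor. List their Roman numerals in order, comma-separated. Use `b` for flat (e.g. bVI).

iv7, bVI

Ab major has the diatonic set Ab, Bbm, Cm, Db, Eb, Fm, Gdim. Ab–C–Eb = Ab, F–Ab–C–Eb = Fm7 and Eb–G–Bb = Eb are all diatonic. Db–Fb–Ab–Cb is not: scale degree 4 in Ab major carries Db (IV). In Ab minor the chord on that degree is Dbm7, so here it functions as iv7, borrowed from the parallel minor. But Fb–Ab–Cb is foreign: the diatonic vi on degree 6 is Fm, whereas Fb comes from Ab minor. It is labeled bVI.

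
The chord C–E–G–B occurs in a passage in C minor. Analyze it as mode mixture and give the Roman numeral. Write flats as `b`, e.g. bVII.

Imaj7

C is scale degree 1 in C minor. C–E–G–B is a major-seventh chord — the form found in C major, not the diatonic i (Cm). Borrowed into C minor it is written Imaj7.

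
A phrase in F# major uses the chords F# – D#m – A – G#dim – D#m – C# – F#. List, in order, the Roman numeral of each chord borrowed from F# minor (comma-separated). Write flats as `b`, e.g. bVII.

F# major has the diatonic set F#, G#m, A#m, B, C#, D#m, E#dim. F#, D#m and C# are all diatonic. But A (A–C#–E) is foreign: the diatonic iii on degree 3 is A#m, whereas A comes from F# minor. It is labeled bIII. G#dim (G#–B–D) doesn't fit — on degree 2 F# major would have G#m (ii). G#dim is the degree-2 chord of F# minor, so it is the borrowed ii°.

bIII, ii°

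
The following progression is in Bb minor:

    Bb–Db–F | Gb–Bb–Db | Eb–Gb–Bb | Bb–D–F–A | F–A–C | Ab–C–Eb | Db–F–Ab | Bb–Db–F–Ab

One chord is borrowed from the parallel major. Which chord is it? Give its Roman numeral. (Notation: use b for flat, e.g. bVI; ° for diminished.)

The diatonic triads in Bb minor (with V from harmonic minor) are Bbm, Cdim, Db, Ebm, F, Gb, Ab. Bb–Db–F = Bbm, Gb–Bb–Db = Gb, Eb–Gb–Bb = Ebm, F–A–C = F, Ab–C–Eb = Ab, Db–F–Ab = Db and Bb–Db–F–Ab = Bbm7 are all diatonic. Bb–D–F–A doesn't fit — on degree 1 Bb minor would have Bbm (i). Bbmaj7 is the degree-1 chord of Bb major, so it is the borrowed Imaj7.

Imaj7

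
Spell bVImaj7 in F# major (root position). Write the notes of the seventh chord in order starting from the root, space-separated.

D F# A C#

Scale degree 6 in F# major is D#. bVImaj7 uses the lowered form, D, taken from F# minor. Stacking thirds in F# minor on D gives D–F#–A–C#.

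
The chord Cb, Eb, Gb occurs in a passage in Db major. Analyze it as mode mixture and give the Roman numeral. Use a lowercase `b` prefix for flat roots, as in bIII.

In Db major scale degree 7 is C; Cb is its lowered form, from Db minor. Diatonically Db major has Cdim (vii°) on that degree; Cb–Eb–Gb is instead the major chord native to Db minor, so it takes the label bVII.

bVII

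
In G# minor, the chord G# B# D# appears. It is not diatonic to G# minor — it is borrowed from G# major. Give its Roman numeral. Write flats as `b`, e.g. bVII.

I

The root G# is the diatonic 1st degree of G# minor; the borrowing shows in the chord quality. Diatonically G# minor has G#m (i) on that degree; G#–B#–D# is instead the major chord native to G# major, so it takes the label I.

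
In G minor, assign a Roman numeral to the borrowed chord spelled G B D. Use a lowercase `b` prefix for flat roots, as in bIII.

I

G is scale degree 1 in G minor. G–B–D is a major chord — the form found in G major, not the diatonic i (Gm). Borrowed into G minor it is written I.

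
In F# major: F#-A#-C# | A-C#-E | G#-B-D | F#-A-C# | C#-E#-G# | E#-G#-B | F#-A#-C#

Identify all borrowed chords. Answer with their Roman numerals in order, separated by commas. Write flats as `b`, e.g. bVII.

bIII, ii°, i

F# major has the diatonic set F#, G#m, A#m, B, C#, D#m, E#dim. Of the given chords, F#–A#–C# = F#, C#–E#–G# = C# and E#–G#–B = E#dim are diatonic. A–C#–E doesn't fit — on degree 3 F# major would have A#m (iii). A is the degree-3 chord of F# minor, so it is the borrowed bIII. G#–B–D is not: scale degree 2 in F# major carries G#m (ii). In F# minor the chord on that degree is G#dim, so here it functions as ii°, borrowed from the parallel minor. F#–A–C# doesn't fit — on degree 1 F# major would have F# (I). F#m is the degree-1 chord of F# minor, so it is the borrowed i.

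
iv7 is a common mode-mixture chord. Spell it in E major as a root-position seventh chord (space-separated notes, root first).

A C E G

The root, A, is scale degree 4 — the same note in E major and E minor; only the chord quality changes. In E minor the chord on A is A–C–E–G.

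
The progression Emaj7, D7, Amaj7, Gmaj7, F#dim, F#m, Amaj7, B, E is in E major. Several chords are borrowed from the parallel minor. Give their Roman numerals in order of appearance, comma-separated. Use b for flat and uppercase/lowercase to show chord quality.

E major has the diatonic set E, F#m, G#m, A, B, C#m, D#dim. Emaj7, Amaj7, F#m, B and E are all diatonic. D7 (D–F#–A–C) is not: scale degree 7 in E major carries D#dim (vii°). In E minor the chord on that degree is D7, so here it functions as bVII7, borrowed from the parallel minor. But Gmaj7 (G–B–D–F#) is foreign: the diatonic iii on degree 3 is G#m, whereas Gmaj7 comes from E minor. It is labeled bIIImaj7. F#dim (F#–A–C) is not: scale degree 2 in E major carries F#m (ii). In E minor the chord on that degree is F#dim, so here it functions as ii°, borrowed from the parallel minor.

bVII7, bIIImaj7, ii°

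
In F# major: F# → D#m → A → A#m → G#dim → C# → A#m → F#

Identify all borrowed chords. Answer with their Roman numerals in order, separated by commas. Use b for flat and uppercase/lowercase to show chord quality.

F# major has the diatonic set F#, G#m, A#m, B, C#, D#m, E#dim. F#, D#m, A#m and C# all belong to that set. A (A–C#–E) doesn't fit — on degree 3 F# major would have A#m (iii). A is the degree-3 chord of F# minor, so it is the borrowed bIII. G#dim (G#–B–D) doesn't fit — on degree 2 F# major would have G#m (ii). G#dim is the degree-2 chord of F# minor, so it is the borrowed ii°.

bIII, ii°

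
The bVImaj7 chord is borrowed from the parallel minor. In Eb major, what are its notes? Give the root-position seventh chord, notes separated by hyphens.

Cb-Eb-Gb-Bb

Scale degree 6 in Eb major is C. bVImaj7 uses the lowered form, Cb, taken from Eb minor. Building the major-seventh chord from the parallel minor on Cb: Cb–Eb–Gb–Bb.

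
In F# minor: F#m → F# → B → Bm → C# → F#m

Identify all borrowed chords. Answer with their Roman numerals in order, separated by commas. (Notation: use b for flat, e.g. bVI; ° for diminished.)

I, IV

The diatonic triads in F# minor (with V from harmonic minor) are F#m, G#dim, A, Bm, C#, D, E. F#m, Bm and C# are all diatonic. F# (F#–A#–C#) is not: scale degree 1 in F# minor carries F#m (i). In F# major the chord on that degree is F#, so here it functions as I, borrowed from the parallel major. B (B–D#–F#) is not: scale degree 4 in F# minor carries Bm (iv). In F# major the chord on that degree is B, so here it functions as IV, borrowed from the parallel major.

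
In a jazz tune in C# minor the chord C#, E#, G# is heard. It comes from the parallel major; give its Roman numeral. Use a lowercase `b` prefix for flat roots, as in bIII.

C# is scale degree 1 in C# minor. The diatonic chord on degree 1 would be C#m (i), but C#–E#–G# is the major chord from C# major. As a borrowed chord it is labeled I.

I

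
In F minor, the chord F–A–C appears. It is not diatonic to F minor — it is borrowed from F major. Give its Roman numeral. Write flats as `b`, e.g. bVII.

I

The root F is the diatonic 1st degree of F minor; the borrowing shows in the chord quality. Diatonically F minor has Fm (i) on that degree; F–A–C is instead the major chord native to F major, so it takes the label I.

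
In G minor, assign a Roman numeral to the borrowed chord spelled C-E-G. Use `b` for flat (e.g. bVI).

IV

The root C is the diatonic 4th degree of G minor; the borrowing shows in the chord quality. Diatonically G minor has Cm (iv) on that degree; C–E–G is instead the major chord native to G major, so it takes the label IV.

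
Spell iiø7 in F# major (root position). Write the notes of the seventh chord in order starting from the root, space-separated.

G# B D F#

The root, G#, is scale degree 2 — the same note in F# major and F# minor; only the chord quality changes. Stacking thirds in F# minor on G# gives G#–B–D–F#.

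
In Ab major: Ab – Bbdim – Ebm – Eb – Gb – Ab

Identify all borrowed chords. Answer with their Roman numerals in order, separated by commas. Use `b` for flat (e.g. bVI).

Ab major has the diatonic set Ab, Bbm, Cm, Db, Eb, Fm, Gdim. Of the given chords, Ab and Eb are diatonic. But Bbdim (Bb–Db–Fb) is foreign: the diatonic ii on degree 2 is Bbm, whereas Bbdim comes from Ab minor. It is labeled ii°. Ebm (Eb–Gb–Bb) doesn't fit — on degree 5 Ab major would have Eb (V). Ebm is the degree-5 chord of Ab minor, so it is the borrowed v. Gb (Gb–Bb–Db) is not: scale degree 7 in Ab major carries Gdim (vii°). In Ab minor the chord on that degree is Gb, so here it functions as bVII, borrowed from the parallel minor.

ii°, v, bVII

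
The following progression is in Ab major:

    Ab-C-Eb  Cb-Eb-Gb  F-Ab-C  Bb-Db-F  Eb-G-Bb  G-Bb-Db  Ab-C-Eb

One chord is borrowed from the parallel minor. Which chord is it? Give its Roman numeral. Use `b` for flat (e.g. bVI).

The diatonic triads in Ab major are Ab, Bbm, Cm, Db, Eb, Fm, Gdim. Ab–C–Eb = Ab, F–Ab–C = Fm, Bb–Db–F = Bbm, Eb–G–Bb = Eb and G–Bb–Db = Gdim are all diatonic. Cb–Eb–Gb doesn't fit — on degree 3 Ab major would have Cm (iii). Cb is the degree-3 chord of Ab minor, so it is the borrowed bIII.

bIII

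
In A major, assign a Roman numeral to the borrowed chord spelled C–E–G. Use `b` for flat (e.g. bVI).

bIII

C is the lowered form of scale degree 3 in A major (the diatonic degree 3 is C#). Diatonically A major has C#m (iii) on that degree; C–E–G is instead the major chord native to A minor, so it takes the label bIII.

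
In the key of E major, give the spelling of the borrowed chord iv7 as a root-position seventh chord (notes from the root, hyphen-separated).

A-C-E-G

iv7 is built on scale degree 4, which is A in both E major and its parallel. Stacking thirds in E minor on A gives A–C–E–G.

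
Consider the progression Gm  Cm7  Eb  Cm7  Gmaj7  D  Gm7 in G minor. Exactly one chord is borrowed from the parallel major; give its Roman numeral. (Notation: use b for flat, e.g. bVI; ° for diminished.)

Imaj7

In G minor (with V from harmonic minor) the diatonic chords are Gm, Adim, Bb, Cm, D, Eb, F. Of the given chords, Gm, Cm7, Eb, D and Gm7 are diatonic. Gmaj7 (G–B–D–F#) doesn't fit — on degree 1 G minor would have Gm (i). Gmaj7 is the degree-1 chord of G major, so it is the borrowed Imaj7.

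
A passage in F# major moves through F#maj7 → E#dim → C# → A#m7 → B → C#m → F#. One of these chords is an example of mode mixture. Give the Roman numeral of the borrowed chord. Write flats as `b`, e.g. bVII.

The diatonic triads in F# major are F#, G#m, A#m, B, C#, D#m, E#dim. Of the given chords, F#maj7, E#dim, C#, A#m7, B and F# are diatonic. C#m (C#–E–G#) doesn't fit — on degree 5 F# major would have C# (V). C#m is the degree-5 chord of F# minor, so it is the borrowed v.

v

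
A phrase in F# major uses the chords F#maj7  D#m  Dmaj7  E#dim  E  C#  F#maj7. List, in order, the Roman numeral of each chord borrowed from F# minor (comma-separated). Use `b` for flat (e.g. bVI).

F# major has the diatonic set F#, G#m, A#m, B, C#, D#m, E#dim. F#maj7, D#m, E#dim and C# are all diatonic. Dmaj7 (D–F#–A–C#) is not: scale degree 6 in F# major carries D#m (vi). In F# minor the chord on that degree is Dmaj7, so here it functions as bVImaj7, borrowed from the parallel minor. E (E–G#–B) is not: scale degree 7 in F# major carries E#dim (vii°). In F# minor the chord on that degree is E, so here it functions as bVII, borrowed from the parallel minor.

bVImaj7, bVII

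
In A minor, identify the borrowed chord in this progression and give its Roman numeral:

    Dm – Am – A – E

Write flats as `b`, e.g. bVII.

In A minor (with V from harmonic minor) the diatonic chords are Am, Bdim, C, Dm, E, F, G. Of the given chords, Dm, Am and E are diatonic. A (A–C#–E) is not: scale degree 1 in A minor carries Am (i). In A major the chord on that degree is A, so here it functions as I, borrowed from the parallel major.

I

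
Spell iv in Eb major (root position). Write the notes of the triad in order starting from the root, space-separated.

Ab Cb Eb

iv is built on scale degree 4, which is Ab in both Eb major and its parallel. Stacking thirds in Eb minor on Ab gives Ab–Cb–Eb.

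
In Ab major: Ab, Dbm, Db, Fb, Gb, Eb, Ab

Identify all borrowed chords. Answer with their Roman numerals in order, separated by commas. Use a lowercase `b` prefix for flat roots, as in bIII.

Ab major has the diatonic set Ab, Bbm, Cm, Db, Eb, Fm, Gdim. Ab, Db and Eb all belong to that set. But Dbm (Db–Fb–Ab) is foreign: the diatonic IV on degree 4 is Db, whereas Dbm comes from Ab minor. It is labeled iv. Fb (Fb–Ab–Cb) is not: scale degree 6 in Ab major carries Fm (vi). In Ab minor the chord on that degree is Fb, so here it functions as bVI, borrowed from the parallel minor. Gb (Gb–Bb–Db) is not: scale degree 7 in Ab major carries Gdim (vii°). In Ab minor the chord on that degree is Gb, so here it functions as bVII, borrowed from the parallel minor.

iv, bVI, bVII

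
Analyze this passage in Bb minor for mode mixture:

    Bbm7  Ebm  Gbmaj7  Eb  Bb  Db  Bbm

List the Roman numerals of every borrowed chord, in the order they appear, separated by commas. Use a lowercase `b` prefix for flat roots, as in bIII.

In Bb minor (with V from harmonic minor) the diatonic chords are Bbm, Cdim, Db, Ebm, F, Gb, Ab. Bbm7, Ebm, Gbmaj7, Db and Bbm all belong to that set. Eb (Eb–G–Bb) is not: scale degree 4 in Bb minor carries Ebm (iv). In Bb major the chord on that degree is Eb, so here it functions as IV, borrowed from the parallel major. Bb (Bb–D–F) doesn't fit — on degree 1 Bb minor would have Bbm (i). Bb is the degree-1 chord of Bb major, so it is the borrowed I.

IV, I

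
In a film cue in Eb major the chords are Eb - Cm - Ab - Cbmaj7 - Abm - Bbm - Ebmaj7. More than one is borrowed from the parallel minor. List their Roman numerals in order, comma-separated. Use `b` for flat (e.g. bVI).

In Eb major the diatonic chords are Eb, Fm, Gm, Ab, Bb, Cm, Ddim. Of the given chords, Eb, Cm, Ab and Ebmaj7 are diatonic. Cbmaj7 (Cb–Eb–Gb–Bb) is not: scale degree 6 in Eb major carries Cm (vi). In Eb minor the chord on that degree is Cbmaj7, so here it functions as bVImaj7, borrowed from the parallel minor. Abm (Ab–Cb–Eb) doesn't fit — on degree 4 Eb major would have Ab (IV). Abm is the degree-4 chord of Eb minor, so it is the borrowed iv. Bbm (Bb–Db–F) is not: scale degree 5 in Eb major carries Bb (V). In Eb minor the chord on that degree is Bbm, so here it functions as v, borrowed from the parallel minor.

bVImaj7, iv, v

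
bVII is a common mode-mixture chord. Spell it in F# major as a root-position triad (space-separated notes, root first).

bVII is built on the lowered scale degree 7. In F# major degree 7 is E#; lowered it becomes E. In F# minor the chord on E is E–G#–B.

E G# B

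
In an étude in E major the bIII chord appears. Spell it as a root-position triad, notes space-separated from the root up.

The root of bIII is the lowered 3rd degree: G# becomes G. Stacking thirds in E minor on G gives G–B–D.

G B D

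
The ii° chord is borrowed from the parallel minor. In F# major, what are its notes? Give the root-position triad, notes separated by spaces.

G# B D

ii° is built on scale degree 2, which is G# in both F# major and its parallel. In F# minor the chord on G# is G#–B–D.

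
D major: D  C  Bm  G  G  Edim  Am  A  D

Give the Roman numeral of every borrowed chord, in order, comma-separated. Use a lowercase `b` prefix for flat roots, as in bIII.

bVII, ii°, v

D major has the diatonic set D, Em, F#m, G, A, Bm, C#dim. Of the given chords, D, Bm, G and A are diatonic. But C (C–E–G) is foreign: the diatonic vii° on degree 7 is C#dim, whereas C comes from D minor. It is labeled bVII. Edim (E–G–Bb) doesn't fit — on degree 2 D major would have Em (ii). Edim is the degree-2 chord of D minor, so it is the borrowed ii°. Am (A–C–E) doesn't fit — on degree 5 D major would have A (V). Am is the degree-5 chord of D minor, so it is the borrowed v.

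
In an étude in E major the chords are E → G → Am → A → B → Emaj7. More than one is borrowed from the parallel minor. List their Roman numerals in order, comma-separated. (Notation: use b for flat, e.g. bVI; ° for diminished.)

The diatonic triads in E major are E, F#m, G#m, A, B, C#m, D#dim. E, A, B and Emaj7 are all diatonic. But G (G–B–D) is foreign: the diatonic iii on degree 3 is G#m, whereas G comes from E minor. It is labeled bIII. But Am (A–C–E) is foreign: the diatonic IV on degree 4 is A, whereas Am comes from E minor. It is labeled iv.

bIII, iv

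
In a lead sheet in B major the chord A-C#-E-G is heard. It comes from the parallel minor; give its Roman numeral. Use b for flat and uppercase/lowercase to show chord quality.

bVII7

In B major scale degree 7 is A#; A is its lowered form, from B minor. Diatonically B major has A#dim (vii°) on that degree; A–C#–E–G is instead the dominant-seventh chord native to B minor, so it takes the label bVII7.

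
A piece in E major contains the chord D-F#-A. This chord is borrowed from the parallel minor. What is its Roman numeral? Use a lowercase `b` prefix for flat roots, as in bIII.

D is the lowered form of scale degree 7 in E major (the diatonic degree 7 is D#). Diatonically E major has D#dim (vii°) on that degree; D–F#–A is instead the major chord native to E minor, so it takes the label bVII.

bVII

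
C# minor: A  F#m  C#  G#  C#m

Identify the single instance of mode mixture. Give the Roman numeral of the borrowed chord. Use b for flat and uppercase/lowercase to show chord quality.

C# minor has the diatonic set C#m, D#dim, E, F#m, G#, A, B (with V from harmonic minor). Of the given chords, A, F#m, G# and C#m are diatonic. C# (C#–E#–G#) is not: scale degree 1 in C# minor carries C#m (i). In C# major the chord on that degree is C#, so here it functions as I, borrowed from the parallel major.

I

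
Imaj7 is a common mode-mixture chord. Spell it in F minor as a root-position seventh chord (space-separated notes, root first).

F A C E

The root, F, is scale degree 1 — the same note in F minor and F major; only the chord quality changes. Building the major-seventh chord from the parallel major on F: F–A–C–E.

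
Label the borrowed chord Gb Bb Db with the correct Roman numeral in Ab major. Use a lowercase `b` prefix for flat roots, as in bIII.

The root Gb is the lowered 7th scale degree — diatonically Ab major has G there. Diatonically Ab major has Gdim (vii°) on that degree; Gb–Bb–Db is instead the major chord native to Ab minor, so it takes the label bVII.

bVII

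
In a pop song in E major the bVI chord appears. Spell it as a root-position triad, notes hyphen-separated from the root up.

Scale degree 6 in E major is C#. bVI uses the lowered form, C, taken from E minor. Building the major chord from the parallel minor on C: C–E–G.

C-E-G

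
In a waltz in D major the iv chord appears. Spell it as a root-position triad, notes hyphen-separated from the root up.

iv is built on scale degree 4, which is G in both D major and its parallel. Stacking thirds in D minor on G gives G–Bb–D.

G-Bb-D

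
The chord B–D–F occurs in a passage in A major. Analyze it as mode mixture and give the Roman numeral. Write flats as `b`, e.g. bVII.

B is scale degree 2 in A major. Diatonically A major has Bm (ii) on that degree; B–D–F is instead the diminished chord native to A minor, so it takes the label ii°.

ii°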